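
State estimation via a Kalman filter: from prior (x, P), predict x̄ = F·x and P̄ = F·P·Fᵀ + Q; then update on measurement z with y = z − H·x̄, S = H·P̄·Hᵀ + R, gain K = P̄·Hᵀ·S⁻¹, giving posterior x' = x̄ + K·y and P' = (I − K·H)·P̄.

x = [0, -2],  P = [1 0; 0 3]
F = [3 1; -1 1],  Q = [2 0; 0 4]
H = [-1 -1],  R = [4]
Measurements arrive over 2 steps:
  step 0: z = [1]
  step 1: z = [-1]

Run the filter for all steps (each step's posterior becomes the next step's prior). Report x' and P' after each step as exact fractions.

step 0: x̄ = F·x = [-2, -2]
step 0: P̄ = F·P·Fᵀ + Q = [14 0; 0 8]
step 0: y = z − H·x̄ = [-3]
step 0: S = H·P̄·Hᵀ + R = [26]
step 0: K = P̄·Hᵀ·S⁻¹ = [-7/13; -4/13]
step 0: x' = x̄ + K·y = [-5/13, -14/13]
step 0: P' = (I − K·H)·P̄ = [84/13 -56/13; -56/13 72/13]
step 1: x̄ = F·x = [-29/13, -9/13]
step 1: P̄ = F·P·Fᵀ + Q = [518/13 -292/13; -292/13 320/13]
step 1: y = z − H·x̄ = [-51/13]
step 1: S = H·P̄·Hᵀ + R = [306/13]
step 1: K = P̄·Hᵀ·S⁻¹ = [-113/153; -14/153]
step 1: x' = x̄ + K·y = [2/3, -1/3]
step 1: P' = (I − K·H)·P̄ = [4132/153 -3680/153; -3680/153 3736/153]

step 0: x' = [-5/13, -14/13], P' = [84/13 -56/13; -56/13 72/13]
step 1: x' = [2/3, -1/3], P' = [4132/153 -3680/153; -3680/153 3736/153]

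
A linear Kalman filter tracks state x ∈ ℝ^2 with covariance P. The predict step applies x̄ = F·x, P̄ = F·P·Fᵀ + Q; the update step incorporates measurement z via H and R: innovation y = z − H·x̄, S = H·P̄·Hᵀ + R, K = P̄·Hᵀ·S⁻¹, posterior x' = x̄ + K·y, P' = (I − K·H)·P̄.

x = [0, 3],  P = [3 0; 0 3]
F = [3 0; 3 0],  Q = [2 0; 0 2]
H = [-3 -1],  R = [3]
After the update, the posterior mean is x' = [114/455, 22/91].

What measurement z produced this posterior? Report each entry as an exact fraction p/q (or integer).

x̄ = F·x = [0, 0]
P̄ = F·P·Fᵀ + Q = [29 27; 27 29]
S = H·P̄·Hᵀ + R = [455]
K = P̄·Hᵀ·S⁻¹ = [-114/455; -22/91]
x' − x̄ = [114/455, 22/91] = K·y
y = (KᵀK)⁻¹·Kᵀ·(x' − x̄) = [-1]
z = y + H·x̄ = [-1] + [0] = [-1]

z = [-1]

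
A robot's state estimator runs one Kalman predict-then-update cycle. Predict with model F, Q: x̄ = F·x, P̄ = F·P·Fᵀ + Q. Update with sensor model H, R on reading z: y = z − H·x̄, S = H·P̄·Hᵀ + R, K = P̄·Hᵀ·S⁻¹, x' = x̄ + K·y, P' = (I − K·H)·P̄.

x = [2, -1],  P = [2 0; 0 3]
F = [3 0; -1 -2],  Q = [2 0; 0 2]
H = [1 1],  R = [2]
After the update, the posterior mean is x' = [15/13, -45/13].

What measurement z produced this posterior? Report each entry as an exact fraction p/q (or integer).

x̄ = F·x = [6, 0]
P̄ = F·P·Fᵀ + Q = [20 -6; -6 16]
S = H·P̄·Hᵀ + R = [26]
K = P̄·Hᵀ·S⁻¹ = [7/13; 5/13]
x' − x̄ = [-63/13, -45/13] = K·y
y = (KᵀK)⁻¹·Kᵀ·(x' − x̄) = [-9]
z = y + H·x̄ = [-9] + [6] = [-3]

z = [-3]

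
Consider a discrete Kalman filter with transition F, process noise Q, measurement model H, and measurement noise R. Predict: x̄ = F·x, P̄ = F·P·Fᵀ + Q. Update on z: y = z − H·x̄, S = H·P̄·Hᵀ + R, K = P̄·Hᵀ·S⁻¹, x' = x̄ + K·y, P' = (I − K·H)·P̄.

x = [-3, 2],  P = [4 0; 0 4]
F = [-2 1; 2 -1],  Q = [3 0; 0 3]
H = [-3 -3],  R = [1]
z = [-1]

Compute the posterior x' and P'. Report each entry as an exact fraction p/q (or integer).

x' = [449/55, -431/55]
P' = [1184/55 -1181/55; -1181/55 1184/55]

x̄ = F·x = [8, -8]
P̄ = F·P·Fᵀ + Q = [23 -20; -20 23]
y = z − H·x̄ = [-1]
S = H·P̄·Hᵀ + R = [55]
K = P̄·Hᵀ·S⁻¹ = [-9/55; -9/55]
x' = x̄ + K·y = [449/55, -431/55]
P' = (I − K·H)·P̄ = [1184/55 -1181/55; -1181/55 1184/55]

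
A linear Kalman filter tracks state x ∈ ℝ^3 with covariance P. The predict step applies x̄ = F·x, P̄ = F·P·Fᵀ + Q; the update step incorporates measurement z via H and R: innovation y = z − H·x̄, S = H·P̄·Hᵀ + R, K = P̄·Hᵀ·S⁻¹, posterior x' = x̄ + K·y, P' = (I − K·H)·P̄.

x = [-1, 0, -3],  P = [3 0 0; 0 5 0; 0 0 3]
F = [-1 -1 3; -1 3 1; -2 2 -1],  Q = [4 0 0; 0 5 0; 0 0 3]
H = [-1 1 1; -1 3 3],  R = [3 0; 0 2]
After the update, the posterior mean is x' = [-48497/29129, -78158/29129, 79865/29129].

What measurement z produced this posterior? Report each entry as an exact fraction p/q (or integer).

z = [1, 2]

x̄ = F·x = [-8, -2, 5]
P̄ = F·P·Fᵀ + Q = [39 -3 -13; -3 56 33; -13 33 38]
S = H·P̄·Hᵀ + R = [234 583; 583 1577]
K = P̄·Hᵀ·S⁻¹ = [-36014/29129 11707/29129; -12326/29129 9544/29129; 710/29129 3912/29129]
x' − x̄ = [184535/29129, -19900/29129, -65780/29129] = K·y
y = (KᵀK)⁻¹·Kᵀ·(x' − x̄) = [-10, -15]
z = y + H·x̄ = [-10, -15] + [11, 17] = [1, 2]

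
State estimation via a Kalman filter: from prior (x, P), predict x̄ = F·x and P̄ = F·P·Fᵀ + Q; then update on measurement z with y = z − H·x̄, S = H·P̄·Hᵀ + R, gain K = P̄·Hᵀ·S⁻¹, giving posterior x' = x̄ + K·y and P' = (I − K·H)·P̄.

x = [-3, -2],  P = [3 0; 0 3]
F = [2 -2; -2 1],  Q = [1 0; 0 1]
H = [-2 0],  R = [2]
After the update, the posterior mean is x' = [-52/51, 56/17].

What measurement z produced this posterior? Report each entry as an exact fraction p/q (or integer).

x̄ = F·x = [-2, 4]
P̄ = F·P·Fᵀ + Q = [25 -18; -18 16]
S = H·P̄·Hᵀ + R = [102]
K = P̄·Hᵀ·S⁻¹ = [-25/51; 6/17]
x' − x̄ = [50/51, -12/17] = K·y
y = (KᵀK)⁻¹·Kᵀ·(x' − x̄) = [-2]
z = y + H·x̄ = [-2] + [4] = [2]

z = [2]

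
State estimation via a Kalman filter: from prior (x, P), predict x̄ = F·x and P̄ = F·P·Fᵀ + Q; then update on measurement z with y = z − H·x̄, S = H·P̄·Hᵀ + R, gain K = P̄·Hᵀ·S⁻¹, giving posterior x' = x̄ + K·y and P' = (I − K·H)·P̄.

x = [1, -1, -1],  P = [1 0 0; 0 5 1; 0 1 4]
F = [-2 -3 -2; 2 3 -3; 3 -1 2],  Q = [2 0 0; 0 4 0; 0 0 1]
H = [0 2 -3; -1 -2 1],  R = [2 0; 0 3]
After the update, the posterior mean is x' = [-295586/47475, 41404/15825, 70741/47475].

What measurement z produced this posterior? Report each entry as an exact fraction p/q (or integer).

x̄ = F·x = [3, 2, 2]
P̄ = F·P·Fᵀ + Q = [79 -22 -11; -22 71 -24; -11 -24 27]
S = H·P̄·Hᵀ + R = [817 -546; -546 423]
K = P̄·Hᵀ·S⁻¹ = [-9923/15825 -43588/47475; 1322/5275 -268/15825; -2537/15825 -172/47475]
x' − x̄ = [-438011/47475, 9754/15825, -24209/47475] = K·y
y = (KᵀK)⁻¹·Kᵀ·(x' − x̄) = [3, 8]
z = y + H·x̄ = [3, 8] + [-2, -5] = [1, 3]

z = [1, 3]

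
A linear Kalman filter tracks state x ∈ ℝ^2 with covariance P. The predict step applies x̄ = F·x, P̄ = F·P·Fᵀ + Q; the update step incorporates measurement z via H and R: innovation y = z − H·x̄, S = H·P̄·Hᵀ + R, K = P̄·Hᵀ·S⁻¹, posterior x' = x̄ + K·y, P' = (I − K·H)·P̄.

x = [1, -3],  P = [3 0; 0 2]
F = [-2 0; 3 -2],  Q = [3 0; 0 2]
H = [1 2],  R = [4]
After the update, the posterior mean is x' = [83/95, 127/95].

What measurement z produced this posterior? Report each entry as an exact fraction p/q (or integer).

x̄ = F·x = [-2, 9]
P̄ = F·P·Fᵀ + Q = [15 -18; -18 37]
S = H·P̄·Hᵀ + R = [95]
K = P̄·Hᵀ·S⁻¹ = [-21/95; 56/95]
x' − x̄ = [273/95, -728/95] = K·y
y = (KᵀK)⁻¹·Kᵀ·(x' − x̄) = [-13]
z = y + H·x̄ = [-13] + [16] = [3]

z = [3]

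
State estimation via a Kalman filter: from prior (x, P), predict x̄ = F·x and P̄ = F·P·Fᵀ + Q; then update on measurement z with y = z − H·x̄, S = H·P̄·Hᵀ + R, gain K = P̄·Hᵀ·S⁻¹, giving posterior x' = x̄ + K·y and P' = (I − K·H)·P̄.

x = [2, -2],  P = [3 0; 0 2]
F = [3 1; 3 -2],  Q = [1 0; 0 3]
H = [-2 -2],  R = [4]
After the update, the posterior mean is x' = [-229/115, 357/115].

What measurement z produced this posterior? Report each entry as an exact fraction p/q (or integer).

z = [-2]

x̄ = F·x = [4, 10]
P̄ = F·P·Fᵀ + Q = [30 23; 23 38]
S = H·P̄·Hᵀ + R = [460]
K = P̄·Hᵀ·S⁻¹ = [-53/230; -61/230]
x' − x̄ = [-689/115, -793/115] = K·y
y = (KᵀK)⁻¹·Kᵀ·(x' − x̄) = [26]
z = y + H·x̄ = [26] + [-28] = [-2]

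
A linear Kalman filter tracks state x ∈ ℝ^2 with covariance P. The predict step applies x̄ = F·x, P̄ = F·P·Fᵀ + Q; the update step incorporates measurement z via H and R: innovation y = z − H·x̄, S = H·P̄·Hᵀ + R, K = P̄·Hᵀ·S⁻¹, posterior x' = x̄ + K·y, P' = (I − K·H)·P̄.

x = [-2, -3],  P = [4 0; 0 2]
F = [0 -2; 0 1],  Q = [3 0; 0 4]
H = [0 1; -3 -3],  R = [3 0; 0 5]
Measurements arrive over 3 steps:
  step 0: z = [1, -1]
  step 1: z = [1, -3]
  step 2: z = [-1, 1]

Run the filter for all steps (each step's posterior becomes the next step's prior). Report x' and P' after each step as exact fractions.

step 0: x' = [422/369, -73/123], P' = [1765/738 -235/123; -235/123 80/41]
step 1: x' = [23657/44778, 3501/7463], P' = [71029/29852 -14181/7463; -14181/7463 14496/7463]
step 2: x' = [146886/1355101, -638113/1355101], P' = [12884955/5420404 -2572335/1355101; -2572335/1355101 2629920/1355101]

step 0: x̄ = F·x = [6, -3]
step 0: P̄ = F·P·Fᵀ + Q = [11 -4; -4 6]
step 0: y = z − H·x̄ = [4, 8]
step 0: S = H·P̄·Hᵀ + R = [9 -6; -6 86]
step 0: K = P̄·Hᵀ·S⁻¹ = [-235/369 -71/246; 80/123 -1/41]
step 0: x' = x̄ + K·y = [422/369, -73/123]
step 0: P' = (I − K·H)·P̄ = [1765/738 -235/123; -235/123 80/41]
step 1: x̄ = F·x = [146/123, -73/123]
step 1: P̄ = F·P·Fᵀ + Q = [443/41 -160/41; -160/41 244/41]
step 1: y = z − H·x̄ = [196/123, -50/41]
step 1: S = H·P̄·Hᵀ + R = [367/41 -252/41; -252/41 3508/41]
step 1: K = P̄·Hᵀ·S⁻¹ = [-4727/7463 -8583/29852; 4832/7463 -189/7463]
step 1: x' = x̄ + K·y = [23657/44778, 3501/7463]
step 1: P' = (I − K·H)·P̄ = [71029/29852 -14181/7463; -14181/7463 14496/7463]
step 2: x̄ = F·x = [-7002/7463, 3501/7463]
step 2: P̄ = F·P·Fᵀ + Q = [80373/7463 -28992/7463; -28992/7463 44348/7463]
step 2: y = z − H·x̄ = [-10964/7463, -3040/7463]
step 2: S = H·P̄·Hᵀ + R = [66737/7463 -46068/7463; -46068/7463 637948/7463]
step 2: K = P̄·Hᵀ·S⁻¹ = [-857445/1355101 -141579/492764; 876640/1355101 -3141/123191]
step 2: x' = x̄ + K·y = [146886/1355101, -638113/1355101]
step 2: P' = (I − K·H)·P̄ = [12884955/5420404 -2572335/1355101; -2572335/1355101 2629920/1355101]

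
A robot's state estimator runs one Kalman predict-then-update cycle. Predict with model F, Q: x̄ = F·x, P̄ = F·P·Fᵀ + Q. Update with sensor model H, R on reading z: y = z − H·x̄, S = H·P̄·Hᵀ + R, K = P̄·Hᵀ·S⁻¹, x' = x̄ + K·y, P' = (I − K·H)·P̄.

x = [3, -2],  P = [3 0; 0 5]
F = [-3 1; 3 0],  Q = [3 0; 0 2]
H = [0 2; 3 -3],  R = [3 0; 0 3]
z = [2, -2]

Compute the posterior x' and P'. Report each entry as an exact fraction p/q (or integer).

x' = [-195/4613, 3389/4613]
P' = [3823/4613 2493/4613; 2493/4613 2661/4613]

x̄ = F·x = [-11, 9]
P̄ = F·P·Fᵀ + Q = [35 -27; -27 29]
y = z − H·x̄ = [-16, 58]
S = H·P̄·Hᵀ + R = [119 -336; -336 1065]
K = P̄·Hᵀ·S⁻¹ = [1662/4613 190/659; 1774/4613 -24/659]
x' = x̄ + K·y = [-195/4613, 3389/4613]
P' = (I − K·H)·P̄ = [3823/4613 2493/4613; 2493/4613 2661/4613]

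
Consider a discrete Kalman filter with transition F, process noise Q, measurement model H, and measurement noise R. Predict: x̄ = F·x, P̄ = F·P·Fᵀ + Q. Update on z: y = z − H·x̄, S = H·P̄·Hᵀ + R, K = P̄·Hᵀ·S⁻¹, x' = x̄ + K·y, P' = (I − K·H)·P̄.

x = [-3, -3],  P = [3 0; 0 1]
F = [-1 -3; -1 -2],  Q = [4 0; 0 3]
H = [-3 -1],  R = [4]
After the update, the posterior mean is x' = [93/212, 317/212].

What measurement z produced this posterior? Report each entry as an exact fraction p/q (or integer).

x̄ = F·x = [12, 9]
P̄ = F·P·Fᵀ + Q = [16 9; 9 10]
S = H·P̄·Hᵀ + R = [212]
K = P̄·Hᵀ·S⁻¹ = [-57/212; -37/212]
x' − x̄ = [-2451/212, -1591/212] = K·y
y = (KᵀK)⁻¹·Kᵀ·(x' − x̄) = [43]
z = y + H·x̄ = [43] + [-45] = [-2]

z = [-2]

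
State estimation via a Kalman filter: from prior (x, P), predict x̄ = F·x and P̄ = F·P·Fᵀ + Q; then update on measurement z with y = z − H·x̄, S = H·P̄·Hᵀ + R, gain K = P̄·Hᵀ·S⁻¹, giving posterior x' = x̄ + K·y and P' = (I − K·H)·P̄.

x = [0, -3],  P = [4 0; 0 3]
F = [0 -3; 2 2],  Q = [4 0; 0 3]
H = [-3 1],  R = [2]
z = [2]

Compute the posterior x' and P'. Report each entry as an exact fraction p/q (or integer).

x̄ = F·x = [9, -6]
P̄ = F·P·Fᵀ + Q = [31 -18; -18 31]
y = z − H·x̄ = [35]
S = H·P̄·Hᵀ + R = [420]
K = P̄·Hᵀ·S⁻¹ = [-37/140; 17/84]
x' = x̄ + K·y = [-1/4, 13/12]
P' = (I − K·H)·P̄ = [233/140 125/28; 125/28 1159/84]

x' = [-1/4, 13/12]
P' = [233/140 125/28; 125/28 1159/84]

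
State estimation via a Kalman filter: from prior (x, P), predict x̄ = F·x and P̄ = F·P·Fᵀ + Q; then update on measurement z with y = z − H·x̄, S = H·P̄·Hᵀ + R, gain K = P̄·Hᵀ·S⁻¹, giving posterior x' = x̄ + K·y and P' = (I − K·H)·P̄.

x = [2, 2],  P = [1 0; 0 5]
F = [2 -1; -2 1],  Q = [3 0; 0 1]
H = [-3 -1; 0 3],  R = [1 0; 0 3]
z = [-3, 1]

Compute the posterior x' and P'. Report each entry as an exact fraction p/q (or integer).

x' = [37/41, 62/287]
P' = [6/41 -9/82; -9/82 361/1148]

x̄ = F·x = [2, -2]
P̄ = F·P·Fᵀ + Q = [12 -9; -9 10]
y = z − H·x̄ = [1, 7]
S = H·P̄·Hᵀ + R = [65 51; 51 93]
K = P̄·Hᵀ·S⁻¹ = [-27/82 -9/82; 17/1148 361/1148]
x' = x̄ + K·y = [37/41, 62/287]
P' = (I − K·H)·P̄ = [6/41 -9/82; -9/82 361/1148]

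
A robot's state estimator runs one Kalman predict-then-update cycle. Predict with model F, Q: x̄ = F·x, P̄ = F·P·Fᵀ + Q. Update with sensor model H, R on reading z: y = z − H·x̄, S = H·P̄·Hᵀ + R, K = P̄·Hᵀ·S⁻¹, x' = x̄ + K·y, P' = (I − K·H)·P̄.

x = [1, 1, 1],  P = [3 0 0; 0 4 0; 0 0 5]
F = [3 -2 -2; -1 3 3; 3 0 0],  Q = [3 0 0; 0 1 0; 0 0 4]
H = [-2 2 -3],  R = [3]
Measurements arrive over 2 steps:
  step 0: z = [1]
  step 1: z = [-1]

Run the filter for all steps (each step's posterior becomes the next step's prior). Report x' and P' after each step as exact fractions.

step 0: x̄ = F·x = [-1, 5, 3]
step 0: P̄ = F·P·Fᵀ + Q = [66 -63 27; -63 85 -9; 27 -9 31]
step 0: y = z − H·x̄ = [-2]
step 0: S = H·P̄·Hᵀ + R = [1822]
step 0: K = P̄·Hᵀ·S⁻¹ = [-339/1822; 323/1822; -165/1822]
step 0: x' = x̄ + K·y = [-572/911, 4232/911, 2898/911]
step 0: P' = (I − K·H)·P̄ = [5331/1822 -5289/1822 -6741/1822; -5289/1822 50541/1822 36897/1822; -6741/1822 36897/1822 29257/1822]
step 1: x̄ = F·x = [-15976/911, 21962/911, -1716/911]
step 1: P̄ = F·P·Fᵀ + Q = [812173/1822 -1069875/1822 120159/1822; -1069875/1822 1461661/1822 -124263/1822; 120159/1822 -124263/1822 55267/1822]
step 1: y = z − H·x̄ = [-81935/911]
step 1: S = H·P̄·Hᵀ + R = [21090269/1822]
step 1: K = P̄·Hᵀ·S⁻¹ = [-4124573/21090269; 5435861/21090269; -654645/21090269]
step 1: x' = x̄ + K·y = [1107301/21090269, 19535913/21090269, 19151961/21090269]
step 1: P' = (I − K·H)·P̄ = [64129864/21090269 -78675101/21090269 -91078737/21090269; -78675101/21090269 701558104/21090269 514719609/21090269; -91078737/21090269 514719609/21090269 404520209/21090269]

step 0: x' = [-572/911, 4232/911, 2898/911], P' = [5331/1822 -5289/1822 -6741/1822; -5289/1822 50541/1822 36897/1822; -6741/1822 36897/1822 29257/1822]
step 1: x' = [1107301/21090269, 19535913/21090269, 19151961/21090269], P' = [64129864/21090269 -78675101/21090269 -91078737/21090269; -78675101/21090269 701558104/21090269 514719609/21090269; -91078737/21090269 514719609/21090269 404520209/21090269]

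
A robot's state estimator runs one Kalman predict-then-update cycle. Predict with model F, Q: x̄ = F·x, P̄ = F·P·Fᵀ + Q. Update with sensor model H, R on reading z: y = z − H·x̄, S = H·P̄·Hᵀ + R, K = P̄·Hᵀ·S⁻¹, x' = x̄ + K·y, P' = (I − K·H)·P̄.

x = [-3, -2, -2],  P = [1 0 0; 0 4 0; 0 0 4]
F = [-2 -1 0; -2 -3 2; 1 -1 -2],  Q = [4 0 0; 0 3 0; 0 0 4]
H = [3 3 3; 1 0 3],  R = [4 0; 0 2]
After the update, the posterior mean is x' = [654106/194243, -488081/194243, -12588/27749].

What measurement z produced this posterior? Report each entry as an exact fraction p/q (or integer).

z = [1, 2]

x̄ = F·x = [8, 8, 3]
P̄ = F·P·Fᵀ + Q = [12 16 2; 16 59 -6; 2 -6 25]
S = H·P̄·Hᵀ + R = [1084 279; 279 251]
K = P̄·Hᵀ·S⁻¹ = [17568/194243 -5598/194243; 52515/194243 -59921/194243; -810/27749 9413/27749]
x' − x̄ = [-899838/194243, -2042025/194243, -95835/27749] = K·y
y = (KᵀK)⁻¹·Kᵀ·(x' − x̄) = [-56, -15]
z = y + H·x̄ = [-56, -15] + [57, 17] = [1, 2]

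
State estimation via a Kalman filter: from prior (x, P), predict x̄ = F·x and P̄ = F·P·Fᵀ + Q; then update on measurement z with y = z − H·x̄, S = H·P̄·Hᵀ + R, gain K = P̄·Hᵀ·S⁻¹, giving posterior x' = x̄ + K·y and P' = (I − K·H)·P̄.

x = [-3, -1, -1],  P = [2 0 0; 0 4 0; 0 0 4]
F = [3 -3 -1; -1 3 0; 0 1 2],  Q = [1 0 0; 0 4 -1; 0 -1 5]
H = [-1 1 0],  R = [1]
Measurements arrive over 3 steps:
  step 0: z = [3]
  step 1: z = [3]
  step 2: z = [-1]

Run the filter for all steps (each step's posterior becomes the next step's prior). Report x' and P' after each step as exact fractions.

step 0: x̄ = F·x = [-5, 0, -3]
step 0: P̄ = F·P·Fᵀ + Q = [59 -42 -20; -42 42 11; -20 11 25]
step 0: y = z − H·x̄ = [-2]
step 0: S = H·P̄·Hᵀ + R = [186]
step 0: K = P̄·Hᵀ·S⁻¹ = [-101/186; 14/31; 1/6]
step 0: x' = x̄ + K·y = [-364/93, -28/31, -10/3]
step 0: P' = (I − K·H)·P̄ = [773/186 112/31 -19/6; 112/31 126/31 -3; -19/6 -3 119/6]
step 1: x̄ = F·x = [-530/93, 112/93, -704/93]
step 1: P̄ = F·P·Fᵀ + Q = [2863/93 13/93 -3629/93; 13/93 4289/186 -380/93; -3629/93 -380/93 7105/93]
step 1: y = z − H·x̄ = [-121/31]
step 1: S = H·P̄·Hᵀ + R = [3383/62]
step 1: K = P̄·Hᵀ·S⁻¹ = [-1900/3383; 1421/3383; 2166/3383]
step 1: x' = x̄ + K·y = [-35590/10149, -4417/10149, -102190/10149]
step 1: P' = (I − K·H)·P̄ = [137759/10149 132059/10149 -196897/10149; 132059/10149 136322/10149 -190399/10149; -196897/10149 -190399/10149 548351/10149]
step 2: x̄ = F·x = [8671/10149, 22339/10149, -69599/3383]
step 2: P̄ = F·P·Fᵀ + Q = [687155/10149 318833/10149 -319360/3383; 318833/10149 612899/10149 -160614/3383; -319360/3383 -160614/3383 539625/3383]
step 2: y = z − H·x̄ = [-467/199]
step 2: S = H·P̄·Hᵀ + R = [13187/199]
step 2: K = P̄·Hᵀ·S⁻¹ = [-7222/13187; 5766/13187; 9338/13187]
step 2: x' = x̄ + K·y = [1438949/672537, 790229/672537, -4984605/224179]
step 2: P' = (I − K·H)·P̄ = [32168299/672537 31799977/672537 -15401692/224179; 31799977/672537 32094043/672537 -15242946/224179; -15401692/224179 -15242946/224179 28309873/224179]

step 0: x' = [-364/93, -28/31, -10/3], P' = [773/186 112/31 -19/6; 112/31 126/31 -3; -19/6 -3 119/6]
step 1: x' = [-35590/10149, -4417/10149, -102190/10149], P' = [137759/10149 132059/10149 -196897/10149; 132059/10149 136322/10149 -190399/10149; -196897/10149 -190399/10149 548351/10149]
step 2: x' = [1438949/672537, 790229/672537, -4984605/224179], P' = [32168299/672537 31799977/672537 -15401692/224179; 31799977/672537 32094043/672537 -15242946/224179; -15401692/224179 -15242946/224179 28309873/224179]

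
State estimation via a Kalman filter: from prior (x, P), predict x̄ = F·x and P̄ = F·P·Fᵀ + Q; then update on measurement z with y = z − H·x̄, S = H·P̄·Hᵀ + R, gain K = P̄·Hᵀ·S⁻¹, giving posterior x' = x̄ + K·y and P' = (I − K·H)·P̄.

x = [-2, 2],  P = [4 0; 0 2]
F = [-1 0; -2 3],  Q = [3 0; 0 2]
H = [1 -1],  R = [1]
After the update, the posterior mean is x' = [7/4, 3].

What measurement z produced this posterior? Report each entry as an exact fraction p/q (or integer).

z = [-1]

x̄ = F·x = [2, 10]
P̄ = F·P·Fᵀ + Q = [7 8; 8 36]
S = H·P̄·Hᵀ + R = [28]
K = P̄·Hᵀ·S⁻¹ = [-1/28; -1]
x' − x̄ = [-1/4, -7] = K·y
y = (KᵀK)⁻¹·Kᵀ·(x' − x̄) = [7]
z = y + H·x̄ = [7] + [-8] = [-1]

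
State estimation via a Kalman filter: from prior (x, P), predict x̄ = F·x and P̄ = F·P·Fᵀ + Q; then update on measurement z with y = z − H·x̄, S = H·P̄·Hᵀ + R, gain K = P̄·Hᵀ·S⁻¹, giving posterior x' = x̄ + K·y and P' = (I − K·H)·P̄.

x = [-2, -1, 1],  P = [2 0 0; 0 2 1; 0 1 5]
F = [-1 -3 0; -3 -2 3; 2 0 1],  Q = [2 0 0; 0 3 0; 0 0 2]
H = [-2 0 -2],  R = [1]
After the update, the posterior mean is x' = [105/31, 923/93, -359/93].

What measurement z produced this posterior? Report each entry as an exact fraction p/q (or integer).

z = [1]

x̄ = F·x = [5, 11, -3]
P̄ = F·P·Fᵀ + Q = [22 9 -7; 9 62 1; -7 1 15]
S = H·P̄·Hᵀ + R = [93]
K = P̄·Hᵀ·S⁻¹ = [-10/31; -20/93; -16/93]
x' − x̄ = [-50/31, -100/93, -80/93] = K·y
y = (KᵀK)⁻¹·Kᵀ·(x' − x̄) = [5]
z = y + H·x̄ = [5] + [-4] = [1]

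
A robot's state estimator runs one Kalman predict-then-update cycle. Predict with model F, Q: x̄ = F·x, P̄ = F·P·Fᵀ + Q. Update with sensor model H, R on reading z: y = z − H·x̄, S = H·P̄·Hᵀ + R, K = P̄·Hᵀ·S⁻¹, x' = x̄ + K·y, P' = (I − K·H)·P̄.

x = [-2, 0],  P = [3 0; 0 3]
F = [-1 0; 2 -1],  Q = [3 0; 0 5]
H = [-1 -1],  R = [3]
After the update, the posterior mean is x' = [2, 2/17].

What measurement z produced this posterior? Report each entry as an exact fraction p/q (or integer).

x̄ = F·x = [2, -4]
P̄ = F·P·Fᵀ + Q = [6 -6; -6 20]
S = H·P̄·Hᵀ + R = [17]
K = P̄·Hᵀ·S⁻¹ = [0; -14/17]
x' − x̄ = [0, 70/17] = K·y
y = (KᵀK)⁻¹·Kᵀ·(x' − x̄) = [-5]
z = y + H·x̄ = [-5] + [2] = [-3]

z = [-3]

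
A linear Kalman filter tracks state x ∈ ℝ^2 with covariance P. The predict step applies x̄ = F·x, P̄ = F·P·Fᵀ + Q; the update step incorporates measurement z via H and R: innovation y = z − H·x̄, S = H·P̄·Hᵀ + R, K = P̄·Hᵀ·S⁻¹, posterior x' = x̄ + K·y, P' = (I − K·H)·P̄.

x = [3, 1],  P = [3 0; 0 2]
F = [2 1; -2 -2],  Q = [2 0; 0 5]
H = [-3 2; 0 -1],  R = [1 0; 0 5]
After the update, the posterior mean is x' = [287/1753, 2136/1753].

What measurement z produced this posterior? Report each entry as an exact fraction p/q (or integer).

x̄ = F·x = [7, -8]
P̄ = F·P·Fᵀ + Q = [16 -16; -16 25]
S = H·P̄·Hᵀ + R = [437 -98; -98 30]
K = P̄·Hᵀ·S⁻¹ = [-416/1753 -424/1753; 245/1753 -1321/3506]
x' − x̄ = [-11984/1753, 16160/1753] = K·y
y = (KᵀK)⁻¹·Kᵀ·(x' − x̄) = [39, -10]
z = y + H·x̄ = [39, -10] + [-37, 8] = [2, -2]

z = [2, -2]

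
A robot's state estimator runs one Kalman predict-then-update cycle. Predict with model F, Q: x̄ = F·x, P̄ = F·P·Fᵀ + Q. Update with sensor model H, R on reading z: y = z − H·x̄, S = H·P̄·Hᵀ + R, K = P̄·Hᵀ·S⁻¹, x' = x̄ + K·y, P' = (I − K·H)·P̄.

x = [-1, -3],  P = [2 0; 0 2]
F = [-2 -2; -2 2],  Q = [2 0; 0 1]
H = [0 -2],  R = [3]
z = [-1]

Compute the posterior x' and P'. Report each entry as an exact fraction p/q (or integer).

x' = [8, 22/71]
P' = [18 0; 0 51/71]

x̄ = F·x = [8, -4]
P̄ = F·P·Fᵀ + Q = [18 0; 0 17]
y = z − H·x̄ = [-9]
S = H·P̄·Hᵀ + R = [71]
K = P̄·Hᵀ·S⁻¹ = [0; -34/71]
x' = x̄ + K·y = [8, 22/71]
P' = (I − K·H)·P̄ = [18 0; 0 51/71]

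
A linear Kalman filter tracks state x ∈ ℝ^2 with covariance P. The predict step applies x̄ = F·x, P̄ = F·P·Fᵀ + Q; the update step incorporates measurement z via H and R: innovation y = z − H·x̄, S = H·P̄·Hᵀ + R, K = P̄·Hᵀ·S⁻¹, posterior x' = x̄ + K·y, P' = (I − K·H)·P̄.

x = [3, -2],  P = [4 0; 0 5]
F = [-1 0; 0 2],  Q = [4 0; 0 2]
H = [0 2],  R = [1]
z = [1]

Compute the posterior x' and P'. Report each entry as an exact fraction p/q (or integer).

x' = [-3, 40/89]
P' = [8 0; 0 22/89]

x̄ = F·x = [-3, -4]
P̄ = F·P·Fᵀ + Q = [8 0; 0 22]
y = z − H·x̄ = [9]
S = H·P̄·Hᵀ + R = [89]
K = P̄·Hᵀ·S⁻¹ = [0; 44/89]
x' = x̄ + K·y = [-3, 40/89]
P' = (I − K·H)·P̄ = [8 0; 0 22/89]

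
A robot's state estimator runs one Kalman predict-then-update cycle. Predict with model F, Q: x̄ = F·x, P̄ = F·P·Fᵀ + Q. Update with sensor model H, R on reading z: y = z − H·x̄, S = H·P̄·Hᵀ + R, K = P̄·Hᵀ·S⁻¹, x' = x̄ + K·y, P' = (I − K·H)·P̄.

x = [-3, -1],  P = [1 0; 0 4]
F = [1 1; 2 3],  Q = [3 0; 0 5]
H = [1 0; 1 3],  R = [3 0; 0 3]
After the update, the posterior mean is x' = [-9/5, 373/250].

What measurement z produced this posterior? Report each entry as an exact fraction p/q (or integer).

z = [-3, 3]

x̄ = F·x = [-4, -9]
P̄ = F·P·Fᵀ + Q = [8 14; 14 45]
S = H·P̄·Hᵀ + R = [11 50; 50 500]
K = P̄·Hᵀ·S⁻¹ = [1/2 1/20; -3/20 313/1000]
x' − x̄ = [11/5, 2623/250] = K·y
y = (KᵀK)⁻¹·Kᵀ·(x' − x̄) = [1, 34]
z = y + H·x̄ = [1, 34] + [-4, -31] = [-3, 3]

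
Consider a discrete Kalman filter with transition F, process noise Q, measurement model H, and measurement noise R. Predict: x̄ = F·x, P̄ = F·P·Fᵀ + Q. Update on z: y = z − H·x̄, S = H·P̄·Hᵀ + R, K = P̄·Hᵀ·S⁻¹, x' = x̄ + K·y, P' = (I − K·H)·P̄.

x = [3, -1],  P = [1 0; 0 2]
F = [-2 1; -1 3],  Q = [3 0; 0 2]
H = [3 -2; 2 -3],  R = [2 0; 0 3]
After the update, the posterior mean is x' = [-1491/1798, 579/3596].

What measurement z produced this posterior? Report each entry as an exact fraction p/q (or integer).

z = [-2, -3]

x̄ = F·x = [-7, -6]
P̄ = F·P·Fᵀ + Q = [9 8; 8 21]
S = H·P̄·Hᵀ + R = [71 76; 76 132]
K = P̄·Hᵀ·S⁻¹ = [477/899 -631/1798; 299/899 -1969/3596]
x' − x̄ = [11095/1798, 22155/3596] = K·y
y = (KᵀK)⁻¹·Kᵀ·(x' − x̄) = [7, -7]
z = y + H·x̄ = [7, -7] + [-9, 4] = [-2, -3]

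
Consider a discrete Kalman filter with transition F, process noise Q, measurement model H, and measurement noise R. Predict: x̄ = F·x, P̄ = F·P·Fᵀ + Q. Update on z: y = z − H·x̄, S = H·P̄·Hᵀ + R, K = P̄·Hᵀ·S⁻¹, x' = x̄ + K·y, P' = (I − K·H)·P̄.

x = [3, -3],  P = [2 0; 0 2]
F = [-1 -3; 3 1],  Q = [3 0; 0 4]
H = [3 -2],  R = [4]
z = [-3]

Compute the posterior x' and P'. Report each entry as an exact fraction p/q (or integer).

x' = [1869/451, 3462/451]
P' = [1724/451 2400/451; 2400/451 3768/451]

x̄ = F·x = [6, 6]
P̄ = F·P·Fᵀ + Q = [23 -12; -12 24]
y = z − H·x̄ = [-9]
S = H·P̄·Hᵀ + R = [451]
K = P̄·Hᵀ·S⁻¹ = [93/451; -84/451]
x' = x̄ + K·y = [1869/451, 3462/451]
P' = (I − K·H)·P̄ = [1724/451 2400/451; 2400/451 3768/451]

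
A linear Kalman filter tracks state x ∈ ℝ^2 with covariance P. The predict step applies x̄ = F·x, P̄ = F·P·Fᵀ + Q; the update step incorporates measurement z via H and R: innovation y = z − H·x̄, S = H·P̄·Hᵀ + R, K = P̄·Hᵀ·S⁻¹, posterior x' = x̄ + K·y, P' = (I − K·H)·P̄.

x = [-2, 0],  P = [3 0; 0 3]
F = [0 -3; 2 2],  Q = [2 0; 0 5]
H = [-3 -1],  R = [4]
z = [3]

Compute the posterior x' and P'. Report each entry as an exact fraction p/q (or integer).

x' = [23/62, -769/186]
P' = [211/62 -541/62; -541/62 4769/186]

x̄ = F·x = [0, -4]
P̄ = F·P·Fᵀ + Q = [29 -18; -18 29]
y = z − H·x̄ = [-1]
S = H·P̄·Hᵀ + R = [186]
K = P̄·Hᵀ·S⁻¹ = [-23/62; 25/186]
x' = x̄ + K·y = [23/62, -769/186]
P' = (I − K·H)·P̄ = [211/62 -541/62; -541/62 4769/186]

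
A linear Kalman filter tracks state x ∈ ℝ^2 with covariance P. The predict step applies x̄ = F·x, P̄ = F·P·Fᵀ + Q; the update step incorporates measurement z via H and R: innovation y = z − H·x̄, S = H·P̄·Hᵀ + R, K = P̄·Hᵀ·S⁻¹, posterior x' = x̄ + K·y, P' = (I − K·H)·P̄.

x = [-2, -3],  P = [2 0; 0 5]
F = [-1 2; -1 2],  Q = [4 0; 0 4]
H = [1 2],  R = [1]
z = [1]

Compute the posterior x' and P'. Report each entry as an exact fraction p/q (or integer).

x̄ = F·x = [-4, -4]
P̄ = F·P·Fᵀ + Q = [26 22; 22 26]
y = z − H·x̄ = [13]
S = H·P̄·Hᵀ + R = [219]
K = P̄·Hᵀ·S⁻¹ = [70/219; 74/219]
x' = x̄ + K·y = [34/219, 86/219]
P' = (I − K·H)·P̄ = [794/219 -362/219; -362/219 218/219]

x' = [34/219, 86/219]
P' = [794/219 -362/219; -362/219 218/219]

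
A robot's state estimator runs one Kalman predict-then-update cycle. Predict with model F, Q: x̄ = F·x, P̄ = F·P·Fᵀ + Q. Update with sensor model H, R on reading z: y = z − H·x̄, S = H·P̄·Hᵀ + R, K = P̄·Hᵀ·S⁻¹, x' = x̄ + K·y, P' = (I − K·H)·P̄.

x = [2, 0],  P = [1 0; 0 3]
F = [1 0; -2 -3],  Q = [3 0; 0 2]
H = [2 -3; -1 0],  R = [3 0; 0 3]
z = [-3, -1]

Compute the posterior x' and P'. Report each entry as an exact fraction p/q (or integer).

x̄ = F·x = [2, -4]
P̄ = F·P·Fᵀ + Q = [4 -2; -2 33]
y = z − H·x̄ = [-19, 1]
S = H·P̄·Hᵀ + R = [340 -14; -14 7]
K = P̄·Hᵀ·S⁻¹ = [1/52 -97/182; -33/104 -127/364]
x' = x̄ + K·y = [401/364, 1223/728]
P' = (I − K·H)·P̄ = [291/182 381/364; 381/364 739/728]

x' = [401/364, 1223/728]
P' = [291/182 381/364; 381/364 739/728]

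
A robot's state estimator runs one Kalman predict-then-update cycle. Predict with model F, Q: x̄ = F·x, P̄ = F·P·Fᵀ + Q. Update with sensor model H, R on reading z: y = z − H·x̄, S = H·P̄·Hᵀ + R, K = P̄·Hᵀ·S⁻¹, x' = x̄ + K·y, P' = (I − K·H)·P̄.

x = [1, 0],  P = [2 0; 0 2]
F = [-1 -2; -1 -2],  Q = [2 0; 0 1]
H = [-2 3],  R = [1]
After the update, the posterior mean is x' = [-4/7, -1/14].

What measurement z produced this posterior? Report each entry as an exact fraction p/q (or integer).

x̄ = F·x = [-1, -1]
P̄ = F·P·Fᵀ + Q = [12 10; 10 11]
S = H·P̄·Hᵀ + R = [28]
K = P̄·Hᵀ·S⁻¹ = [3/14; 13/28]
x' − x̄ = [3/7, 13/14] = K·y
y = (KᵀK)⁻¹·Kᵀ·(x' − x̄) = [2]
z = y + H·x̄ = [2] + [-1] = [1]

z = [1]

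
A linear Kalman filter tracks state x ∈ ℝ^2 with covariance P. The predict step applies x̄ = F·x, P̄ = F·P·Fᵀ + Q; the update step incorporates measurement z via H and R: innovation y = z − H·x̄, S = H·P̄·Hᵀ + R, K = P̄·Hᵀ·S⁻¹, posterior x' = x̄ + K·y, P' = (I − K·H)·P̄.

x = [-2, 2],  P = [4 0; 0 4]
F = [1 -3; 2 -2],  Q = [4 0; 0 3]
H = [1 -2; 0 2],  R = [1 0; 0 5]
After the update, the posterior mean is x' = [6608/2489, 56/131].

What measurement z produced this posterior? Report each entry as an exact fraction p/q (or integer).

z = [2, 2]

x̄ = F·x = [-8, -8]
P̄ = F·P·Fᵀ + Q = [44 32; 32 35]
S = H·P̄·Hᵀ + R = [57 -76; -76 145]
K = P̄·Hᵀ·S⁻¹ = [1964/2489 112/131; -10/131 58/131]
x' − x̄ = [26520/2489, 1104/131] = K·y
y = (KᵀK)⁻¹·Kᵀ·(x' − x̄) = [-6, 18]
z = y + H·x̄ = [-6, 18] + [8, -16] = [2, 2]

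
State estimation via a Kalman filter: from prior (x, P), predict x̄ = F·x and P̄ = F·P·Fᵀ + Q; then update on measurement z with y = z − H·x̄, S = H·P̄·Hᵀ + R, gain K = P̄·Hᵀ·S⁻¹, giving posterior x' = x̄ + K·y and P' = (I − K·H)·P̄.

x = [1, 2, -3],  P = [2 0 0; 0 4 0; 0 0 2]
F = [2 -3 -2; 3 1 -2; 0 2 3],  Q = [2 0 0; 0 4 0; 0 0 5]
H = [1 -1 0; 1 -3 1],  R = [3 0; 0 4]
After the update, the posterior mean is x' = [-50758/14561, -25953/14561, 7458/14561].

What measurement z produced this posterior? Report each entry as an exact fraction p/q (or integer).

x̄ = F·x = [2, 11, -5]
P̄ = F·P·Fᵀ + Q = [54 8 -36; 8 34 -4; -36 -4 39]
S = H·P̄·Hᵀ + R = [75 92; 92 307]
K = P̄·Hᵀ·S⁻¹ = [14674/14561 -4682/14561; 1034/14561 -4958/14561; -11204/14561 4069/14561]
x' − x̄ = [-79880/14561, -186124/14561, 80263/14561] = K·y
y = (KᵀK)⁻¹·Kᵀ·(x' − x̄) = [7, 39]
z = y + H·x̄ = [7, 39] + [-9, -36] = [-2, 3]

z = [-2, 3]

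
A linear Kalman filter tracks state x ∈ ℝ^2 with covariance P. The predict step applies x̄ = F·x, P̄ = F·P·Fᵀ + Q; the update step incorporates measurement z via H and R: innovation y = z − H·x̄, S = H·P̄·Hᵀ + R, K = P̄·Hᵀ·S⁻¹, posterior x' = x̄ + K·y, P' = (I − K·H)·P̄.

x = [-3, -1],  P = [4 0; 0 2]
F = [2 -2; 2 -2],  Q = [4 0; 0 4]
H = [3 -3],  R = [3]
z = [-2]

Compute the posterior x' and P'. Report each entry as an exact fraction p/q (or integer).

x̄ = F·x = [-4, -4]
P̄ = F·P·Fᵀ + Q = [28 24; 24 28]
y = z − H·x̄ = [-2]
S = H·P̄·Hᵀ + R = [75]
K = P̄·Hᵀ·S⁻¹ = [4/25; -4/25]
x' = x̄ + K·y = [-108/25, -92/25]
P' = (I − K·H)·P̄ = [652/25 648/25; 648/25 652/25]

x' = [-108/25, -92/25]
P' = [652/25 648/25; 648/25 652/25]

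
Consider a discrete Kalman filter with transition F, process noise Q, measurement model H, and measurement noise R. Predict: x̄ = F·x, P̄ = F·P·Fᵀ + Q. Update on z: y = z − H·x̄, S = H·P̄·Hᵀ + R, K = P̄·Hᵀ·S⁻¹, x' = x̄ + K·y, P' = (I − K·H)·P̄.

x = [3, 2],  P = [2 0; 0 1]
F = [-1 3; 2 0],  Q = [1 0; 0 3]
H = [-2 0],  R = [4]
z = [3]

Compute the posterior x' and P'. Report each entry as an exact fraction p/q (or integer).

x' = [-15/13, 96/13]
P' = [12/13 -4/13; -4/13 127/13]

x̄ = F·x = [3, 6]
P̄ = F·P·Fᵀ + Q = [12 -4; -4 11]
y = z − H·x̄ = [9]
S = H·P̄·Hᵀ + R = [52]
K = P̄·Hᵀ·S⁻¹ = [-6/13; 2/13]
x' = x̄ + K·y = [-15/13, 96/13]
P' = (I − K·H)·P̄ = [12/13 -4/13; -4/13 127/13]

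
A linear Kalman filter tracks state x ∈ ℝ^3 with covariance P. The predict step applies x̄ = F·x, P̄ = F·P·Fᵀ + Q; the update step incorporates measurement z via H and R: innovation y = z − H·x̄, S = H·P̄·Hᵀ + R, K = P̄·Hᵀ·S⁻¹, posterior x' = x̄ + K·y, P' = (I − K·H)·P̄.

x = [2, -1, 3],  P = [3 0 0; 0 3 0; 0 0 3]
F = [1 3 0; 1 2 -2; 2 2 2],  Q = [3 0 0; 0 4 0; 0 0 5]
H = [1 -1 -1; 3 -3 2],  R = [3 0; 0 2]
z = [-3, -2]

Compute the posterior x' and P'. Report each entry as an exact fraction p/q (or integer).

x̄ = F·x = [-1, -6, 8]
P̄ = F·P·Fᵀ + Q = [33 21 24; 21 31 6; 24 6 41]
y = z − H·x̄ = [0, -33]
S = H·P̄·Hᵀ + R = [30 -34; -34 580]
K = P̄·Hᵀ·S⁻¹ = [-1026/4061 528/4061; -2473/4061 -271/4061; -2179/4061 1649/8122]
x' = x̄ + K·y = [-21485/4061, -15423/4061, 10559/8122]
P' = (I − K·H)·P̄ = [77349/4061 78369/4061 2058/4061; 78369/4061 81445/4061 4343/4061; 2058/4061 4343/4061 4252/4061]

x' = [-21485/4061, -15423/4061, 10559/8122]
P' = [77349/4061 78369/4061 2058/4061; 78369/4061 81445/4061 4343/4061; 2058/4061 4343/4061 4252/4061]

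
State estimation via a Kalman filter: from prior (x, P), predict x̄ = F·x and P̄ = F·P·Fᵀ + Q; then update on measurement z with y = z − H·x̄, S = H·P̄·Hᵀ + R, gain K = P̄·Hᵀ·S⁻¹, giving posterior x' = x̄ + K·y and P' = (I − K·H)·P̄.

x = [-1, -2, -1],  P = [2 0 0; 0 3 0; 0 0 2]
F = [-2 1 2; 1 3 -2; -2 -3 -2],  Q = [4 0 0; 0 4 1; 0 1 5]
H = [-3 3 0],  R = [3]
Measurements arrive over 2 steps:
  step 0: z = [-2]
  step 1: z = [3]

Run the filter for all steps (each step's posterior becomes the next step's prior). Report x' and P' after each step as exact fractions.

step 0: x' = [-604/211, -747/211, 2019/211], P' = [2825/211 2799/211 -2913/211; 2799/211 2843/211 -2926/211; -2913/211 -2926/211 9621/211]
step 1: x' = [62525/1028422, 539677/514211, -3285614/514211], P' = [12381973/1028422 6124658/514211 -23874334/514211; 6124658/514211 6229698/514211 -23885559/514211; -23874334/514211 -23885559/514211 122162348/514211]

step 0: x̄ = F·x = [-2, -5, 10]
step 0: P̄ = F·P·Fᵀ + Q = [23 -3 -9; -3 41 -22; -9 -22 48]
step 0: y = z − H·x̄ = [7]
step 0: S = H·P̄·Hᵀ + R = [633]
step 0: K = P̄·Hᵀ·S⁻¹ = [-26/211; 44/211; -13/211]
step 0: x' = x̄ + K·y = [-604/211, -747/211, 2019/211]
step 0: P' = (I − K·H)·P̄ = [2825/211 2799/211 -2913/211; 2799/211 2843/211 -2926/211; -2913/211 -2926/211 9621/211]
step 1: x̄ = F·x = [4499/211, -6883/211, -589/211]
step 1: P̄ = F·P·Fᵀ + Q = [53875/211 -78782/211 -1109/211; -78782/211 131298/211 -23559/211; -1109/211 -23559/211 51598/211]
step 1: y = z − H·x̄ = [34779/211]
step 1: S = H·P̄·Hᵀ + R = [3085266/211]
step 1: K = P̄·Hᵀ·S⁻¹ = [-132657/1028422; 105040/514211; -11225/514211]
step 1: x' = x̄ + K·y = [62525/1028422, 539677/514211, -3285614/514211]
step 1: P' = (I − K·H)·P̄ = [12381973/1028422 6124658/514211 -23874334/514211; 6124658/514211 6229698/514211 -23885559/514211; -23874334/514211 -23885559/514211 122162348/514211]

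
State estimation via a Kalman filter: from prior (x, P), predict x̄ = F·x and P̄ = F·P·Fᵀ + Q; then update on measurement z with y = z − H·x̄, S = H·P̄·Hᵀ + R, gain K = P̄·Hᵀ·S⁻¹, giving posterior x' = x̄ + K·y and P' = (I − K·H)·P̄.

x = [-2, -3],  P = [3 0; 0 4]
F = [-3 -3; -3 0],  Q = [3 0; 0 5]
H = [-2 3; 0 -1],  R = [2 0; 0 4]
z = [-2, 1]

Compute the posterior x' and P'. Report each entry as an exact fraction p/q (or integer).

x' = [266/181, 401/1629]
P' = [2949/362 928/181; 928/181 5596/1629]

x̄ = F·x = [15, 6]
P̄ = F·P·Fᵀ + Q = [66 27; 27 32]
y = z − H·x̄ = [10, 7]
S = H·P̄·Hᵀ + R = [230 -42; -42 36]
K = P̄·Hᵀ·S⁻¹ = [-165/362 -232/181; 14/543 -1399/1629]
x' = x̄ + K·y = [266/181, 401/1629]
P' = (I − K·H)·P̄ = [2949/362 928/181; 928/181 5596/1629]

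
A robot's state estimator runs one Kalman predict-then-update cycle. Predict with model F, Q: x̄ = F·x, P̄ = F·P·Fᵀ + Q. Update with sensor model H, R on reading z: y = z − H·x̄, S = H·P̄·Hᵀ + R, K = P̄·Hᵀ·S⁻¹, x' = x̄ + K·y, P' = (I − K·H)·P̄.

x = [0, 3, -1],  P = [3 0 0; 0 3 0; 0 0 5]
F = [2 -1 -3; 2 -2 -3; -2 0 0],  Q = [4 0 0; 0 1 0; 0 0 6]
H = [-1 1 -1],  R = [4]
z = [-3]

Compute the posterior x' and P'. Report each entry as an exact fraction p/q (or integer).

x' = [0, -3, 0]
P' = [1799/30 1681/30 -27/5; 1681/30 1739/30 -3/5; -27/5 -3/5 36/5]

x̄ = F·x = [0, -3, 0]
P̄ = F·P·Fᵀ + Q = [64 63 -12; 63 70 -12; -12 -12 18]
y = z − H·x̄ = [0]
S = H·P̄·Hᵀ + R = [30]
K = P̄·Hᵀ·S⁻¹ = [11/30; 19/30; -3/5]
x' = x̄ + K·y = [0, -3, 0]
P' = (I − K·H)·P̄ = [1799/30 1681/30 -27/5; 1681/30 1739/30 -3/5; -27/5 -3/5 36/5]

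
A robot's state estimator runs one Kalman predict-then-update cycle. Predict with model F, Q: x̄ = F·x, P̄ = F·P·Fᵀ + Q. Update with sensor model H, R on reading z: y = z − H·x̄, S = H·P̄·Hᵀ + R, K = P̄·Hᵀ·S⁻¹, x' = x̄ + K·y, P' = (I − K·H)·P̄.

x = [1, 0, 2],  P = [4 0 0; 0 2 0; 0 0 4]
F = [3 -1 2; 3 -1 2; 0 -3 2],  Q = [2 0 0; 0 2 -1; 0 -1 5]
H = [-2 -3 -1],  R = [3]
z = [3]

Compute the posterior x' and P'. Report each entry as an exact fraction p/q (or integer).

x' = [-21/34, -175/272, 33/136]
P' = [118/51 9/68 -457/102; 9/68 1061/544 -1515/272; -457/102 -1515/272 10583/408]

x̄ = F·x = [7, 7, 4]
P̄ = F·P·Fᵀ + Q = [56 54 22; 54 56 21; 22 21 39]
y = z − H·x̄ = [42]
S = H·P̄·Hᵀ + R = [1632]
K = P̄·Hᵀ·S⁻¹ = [-37/204; -99/544; -73/816]
x' = x̄ + K·y = [-21/34, -175/272, 33/136]
P' = (I − K·H)·P̄ = [118/51 9/68 -457/102; 9/68 1061/544 -1515/272; -457/102 -1515/272 10583/408]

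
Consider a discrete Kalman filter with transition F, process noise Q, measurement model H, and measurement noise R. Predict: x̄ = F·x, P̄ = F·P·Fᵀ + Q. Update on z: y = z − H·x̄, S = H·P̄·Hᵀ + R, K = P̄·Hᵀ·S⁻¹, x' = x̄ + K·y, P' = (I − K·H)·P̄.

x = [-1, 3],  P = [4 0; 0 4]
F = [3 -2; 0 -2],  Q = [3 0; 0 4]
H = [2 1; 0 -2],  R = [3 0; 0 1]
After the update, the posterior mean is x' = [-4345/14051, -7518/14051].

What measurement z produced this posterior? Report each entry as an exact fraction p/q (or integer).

x̄ = F·x = [-9, -6]
P̄ = F·P·Fᵀ + Q = [55 16; 16 20]
S = H·P̄·Hᵀ + R = [307 -104; -104 81]
K = P̄·Hᵀ·S⁻¹ = [6878/14051 3280/14051; 52/14051 -6872/14051]
x' − x̄ = [122114/14051, 76788/14051] = K·y
y = (KᵀK)⁻¹·Kᵀ·(x' − x̄) = [23, -11]
z = y + H·x̄ = [23, -11] + [-24, 12] = [-1, 1]

z = [-1, 1]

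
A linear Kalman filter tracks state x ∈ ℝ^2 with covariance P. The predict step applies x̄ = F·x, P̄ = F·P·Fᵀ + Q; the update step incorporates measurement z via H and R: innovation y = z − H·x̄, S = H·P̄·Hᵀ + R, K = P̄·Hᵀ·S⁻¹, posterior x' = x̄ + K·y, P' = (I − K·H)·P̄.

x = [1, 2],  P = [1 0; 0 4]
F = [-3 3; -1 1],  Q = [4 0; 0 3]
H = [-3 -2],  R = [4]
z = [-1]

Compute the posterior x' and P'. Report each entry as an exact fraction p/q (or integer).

x̄ = F·x = [3, 1]
P̄ = F·P·Fᵀ + Q = [49 15; 15 8]
y = z − H·x̄ = [10]
S = H·P̄·Hᵀ + R = [657]
K = P̄·Hᵀ·S⁻¹ = [-59/219; -61/657]
x' = x̄ + K·y = [67/219, 47/657]
P' = (I − K·H)·P̄ = [96/73 -314/219; -314/219 1535/657]

x' = [67/219, 47/657]
P' = [96/73 -314/219; -314/219 1535/657]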